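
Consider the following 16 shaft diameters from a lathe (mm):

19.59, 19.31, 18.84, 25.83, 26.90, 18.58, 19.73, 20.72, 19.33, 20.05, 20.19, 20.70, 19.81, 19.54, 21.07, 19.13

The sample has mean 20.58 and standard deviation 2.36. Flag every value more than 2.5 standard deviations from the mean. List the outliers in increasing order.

Cutoffs at x̄ ± 2.5s: 20.58 ± 2.5·2.36 = [14.68, 26.48].
26.90: z = 2.68, |z| > 2.5 → outlier.
Every other value lies within [14.68, 26.48].

26.90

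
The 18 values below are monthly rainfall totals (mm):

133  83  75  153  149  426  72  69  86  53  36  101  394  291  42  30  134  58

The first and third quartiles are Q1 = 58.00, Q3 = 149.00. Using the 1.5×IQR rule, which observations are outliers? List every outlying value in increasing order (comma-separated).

291, 394, 426

IQR = Q3 − Q1 = 149.00 − 58.00 = 91.00.
Lower fence = Q1 − 1.5·IQR = 58.00 − 136.50 = -78.50.
Upper fence = Q3 + 1.5·IQR = 149.00 + 136.50 = 285.50.
291 > 285.50 → outlier.
394 > 285.50 → outlier.
426 > 285.50 → outlier.
All remaining values lie within [-78.50, 285.50].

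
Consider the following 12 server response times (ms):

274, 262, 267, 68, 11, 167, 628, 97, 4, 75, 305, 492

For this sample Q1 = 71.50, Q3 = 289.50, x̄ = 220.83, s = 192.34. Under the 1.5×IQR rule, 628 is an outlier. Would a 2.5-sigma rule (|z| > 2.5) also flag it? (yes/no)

z = (628 − 220.83) / 192.34 = 2.12.
|z| = 2.12 ≤ 2.5.

no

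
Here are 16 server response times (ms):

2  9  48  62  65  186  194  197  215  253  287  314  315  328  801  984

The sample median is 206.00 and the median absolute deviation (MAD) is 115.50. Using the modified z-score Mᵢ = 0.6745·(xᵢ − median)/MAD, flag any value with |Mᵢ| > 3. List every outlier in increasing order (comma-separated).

801, 984

|Mᵢ| > 3 ⇔ |xᵢ − 206.00| > 3·115.50/0.6745 = 513.71.
So outliers lie outside [-307.71, 719.71].
801: M = 3.47 → outlier.
984: M = 4.54 → outlier.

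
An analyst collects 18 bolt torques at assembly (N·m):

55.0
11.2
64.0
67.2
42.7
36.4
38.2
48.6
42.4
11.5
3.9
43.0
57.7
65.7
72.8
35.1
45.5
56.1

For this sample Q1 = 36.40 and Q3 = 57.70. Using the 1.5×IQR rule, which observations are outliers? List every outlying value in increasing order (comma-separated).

IQR = Q3 − Q1 = 57.70 − 36.40 = 21.30.
Lower fence = Q1 − 1.5·IQR = 36.40 − 31.95 = 4.45.
Upper fence = Q3 + 1.5·IQR = 57.70 + 31.95 = 89.65.
3.9 < 4.45 → outlier.
All remaining values lie within [4.45, 89.65].

3.9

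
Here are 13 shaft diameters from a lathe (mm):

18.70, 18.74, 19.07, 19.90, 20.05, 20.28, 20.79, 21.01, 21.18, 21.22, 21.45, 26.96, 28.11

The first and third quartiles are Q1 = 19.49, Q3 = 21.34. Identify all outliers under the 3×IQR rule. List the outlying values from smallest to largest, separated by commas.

26.96, 28.11

IQR = Q3 − Q1 = 21.34 − 19.49 = 1.85.
Lower fence = Q1 − 3·IQR = 19.49 − 5.55 = 13.94.
Upper fence = Q3 + 3·IQR = 21.34 + 5.55 = 26.89.
26.96 > 26.89 → outlier.
28.11 > 26.89 → outlier.
All remaining values lie within [13.94, 26.89].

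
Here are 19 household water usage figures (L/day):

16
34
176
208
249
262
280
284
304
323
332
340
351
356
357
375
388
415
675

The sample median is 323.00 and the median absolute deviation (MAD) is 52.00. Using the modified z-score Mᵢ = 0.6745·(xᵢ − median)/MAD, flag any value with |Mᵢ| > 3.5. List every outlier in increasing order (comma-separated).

16, 34, 675

|Mᵢ| > 3.5 ⇔ |xᵢ − 323.00| > 3.5·52.00/0.6745 = 269.83.
So outliers lie outside [53.17, 592.83].
16: M = -3.98 → outlier.
34: M = -3.75 → outlier.
675: M = 4.57 → outlier.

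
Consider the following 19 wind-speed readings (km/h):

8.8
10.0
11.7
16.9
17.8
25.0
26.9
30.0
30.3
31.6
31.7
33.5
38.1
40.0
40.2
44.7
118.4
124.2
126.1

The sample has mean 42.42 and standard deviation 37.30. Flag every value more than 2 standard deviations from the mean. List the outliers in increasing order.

118.4, 124.2, 126.1

Cutoffs at x̄ ± 2s: 42.42 ± 2·37.30 = [-32.18, 117.02].
118.4: z = 2.04, |z| > 2 → outlier.
124.2: z = 2.19, |z| > 2 → outlier.
126.1: z = 2.24, |z| > 2 → outlier.
Every other value lies within [-32.18, 117.02].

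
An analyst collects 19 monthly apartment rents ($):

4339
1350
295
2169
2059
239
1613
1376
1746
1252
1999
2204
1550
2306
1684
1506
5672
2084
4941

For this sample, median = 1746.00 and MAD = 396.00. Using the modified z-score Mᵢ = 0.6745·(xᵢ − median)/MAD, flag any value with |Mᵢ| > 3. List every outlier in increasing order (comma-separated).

4339, 4941, 5672

|Mᵢ| > 3 ⇔ |xᵢ − 1746.00| > 3·396.00/0.6745 = 1761.30.
So outliers lie outside [-15.30, 3507.30].
4339: M = 4.42 → outlier.
4941: M = 5.44 → outlier.
5672: M = 6.69 → outlier.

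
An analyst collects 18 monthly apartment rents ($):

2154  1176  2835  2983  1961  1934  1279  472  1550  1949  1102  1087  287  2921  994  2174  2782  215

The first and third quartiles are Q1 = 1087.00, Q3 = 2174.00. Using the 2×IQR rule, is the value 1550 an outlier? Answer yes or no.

no

IQR = Q3 − Q1 = 2174.00 − 1087.00 = 1087.00.
Lower fence = Q1 − 2·IQR = 1087.00 − 2174.00 = -1087.00.
Upper fence = Q3 + 2·IQR = 2174.00 + 2174.00 = 4348.00.
1550 lies within [-1087.00, 4348.00].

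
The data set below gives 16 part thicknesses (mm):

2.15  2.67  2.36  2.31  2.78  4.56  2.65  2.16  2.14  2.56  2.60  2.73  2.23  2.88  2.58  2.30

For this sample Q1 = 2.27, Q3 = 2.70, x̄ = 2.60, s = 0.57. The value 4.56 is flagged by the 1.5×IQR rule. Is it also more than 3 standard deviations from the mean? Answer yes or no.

yes

z = (4.56 − 2.60) / 0.57 = 3.44.
|z| = 3.44 > 3.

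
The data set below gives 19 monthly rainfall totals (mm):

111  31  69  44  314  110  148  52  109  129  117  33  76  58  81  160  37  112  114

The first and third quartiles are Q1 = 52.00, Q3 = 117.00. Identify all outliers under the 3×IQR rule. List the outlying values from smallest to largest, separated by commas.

IQR = Q3 − Q1 = 117.00 − 52.00 = 65.00.
Lower fence = Q1 − 3·IQR = 52.00 − 195.00 = -143.00.
Upper fence = Q3 + 3·IQR = 117.00 + 195.00 = 312.00.
314 > 312.00 → outlier.
All remaining values lie within [-143.00, 312.00].

314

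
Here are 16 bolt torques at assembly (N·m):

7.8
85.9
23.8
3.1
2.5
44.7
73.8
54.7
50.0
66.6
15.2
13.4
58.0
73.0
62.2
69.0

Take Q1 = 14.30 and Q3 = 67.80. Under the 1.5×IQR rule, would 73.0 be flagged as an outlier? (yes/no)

no

IQR = Q3 − Q1 = 67.80 − 14.30 = 53.50.
Lower fence = Q1 − 1.5·IQR = 14.30 − 80.25 = -65.95.
Upper fence = Q3 + 1.5·IQR = 67.80 + 80.25 = 148.05.
73.0 lies within [-65.95, 148.05].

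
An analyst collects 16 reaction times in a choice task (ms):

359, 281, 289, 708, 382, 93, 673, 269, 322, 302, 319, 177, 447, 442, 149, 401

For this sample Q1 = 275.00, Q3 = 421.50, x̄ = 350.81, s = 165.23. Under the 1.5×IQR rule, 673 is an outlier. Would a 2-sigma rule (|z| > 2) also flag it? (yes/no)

z = (673 − 350.81) / 165.23 = 1.95.
|z| = 1.95 ≤ 2.

no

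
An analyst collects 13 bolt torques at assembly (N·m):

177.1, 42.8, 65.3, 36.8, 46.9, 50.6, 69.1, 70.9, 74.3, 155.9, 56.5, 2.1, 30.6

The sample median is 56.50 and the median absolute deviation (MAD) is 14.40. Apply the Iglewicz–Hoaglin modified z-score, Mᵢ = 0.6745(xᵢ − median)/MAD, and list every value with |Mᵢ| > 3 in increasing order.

155.9, 177.1

|Mᵢ| > 3 ⇔ |xᵢ − 56.50| > 3·14.40/0.6745 = 64.05.
So outliers lie outside [-7.55, 120.55].
155.9: M = 4.66 → outlier.
177.1: M = 5.65 → outlier.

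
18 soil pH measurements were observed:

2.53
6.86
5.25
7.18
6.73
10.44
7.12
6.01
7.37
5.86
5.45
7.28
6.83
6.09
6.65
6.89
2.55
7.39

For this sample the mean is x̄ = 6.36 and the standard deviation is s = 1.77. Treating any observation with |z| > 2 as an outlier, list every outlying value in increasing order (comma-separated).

Cutoffs at x̄ ± 2s: 6.36 ± 2·1.77 = [2.82, 9.90].
2.53: z = -2.16, |z| > 2 → outlier.
2.55: z = -2.15, |z| > 2 → outlier.
10.44: z = 2.31, |z| > 2 → outlier.
Every other value lies within [2.82, 9.90].

2.53, 2.55, 10.44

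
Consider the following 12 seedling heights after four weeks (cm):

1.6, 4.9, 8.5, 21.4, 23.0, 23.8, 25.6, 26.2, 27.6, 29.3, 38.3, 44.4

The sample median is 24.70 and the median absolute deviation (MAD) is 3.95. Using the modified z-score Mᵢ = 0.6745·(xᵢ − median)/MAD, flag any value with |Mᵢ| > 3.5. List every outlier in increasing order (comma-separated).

|Mᵢ| > 3.5 ⇔ |xᵢ − 24.70| > 3.5·3.95/0.6745 = 20.50.
So outliers lie outside [4.20, 45.20].
1.6: M = -3.94 → outlier.

1.6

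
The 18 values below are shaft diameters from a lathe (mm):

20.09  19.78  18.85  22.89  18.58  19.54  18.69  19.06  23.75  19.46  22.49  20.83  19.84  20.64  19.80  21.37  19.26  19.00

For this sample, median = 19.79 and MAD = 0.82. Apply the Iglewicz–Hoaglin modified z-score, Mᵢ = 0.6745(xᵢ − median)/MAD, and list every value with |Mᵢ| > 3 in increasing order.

|Mᵢ| > 3 ⇔ |xᵢ − 19.79| > 3·0.82/0.6745 = 3.65.
So outliers lie outside [16.14, 23.44].
23.75: M = 3.26 → outlier.

23.75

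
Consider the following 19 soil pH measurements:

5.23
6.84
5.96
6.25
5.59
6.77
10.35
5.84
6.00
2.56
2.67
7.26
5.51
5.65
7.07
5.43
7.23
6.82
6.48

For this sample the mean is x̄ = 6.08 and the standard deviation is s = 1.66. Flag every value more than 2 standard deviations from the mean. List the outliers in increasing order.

2.56, 2.67, 10.35

Cutoffs at x̄ ± 2s: 6.08 ± 2·1.66 = [2.76, 9.40].
2.56: z = -2.12, |z| > 2 → outlier.
2.67: z = -2.05, |z| > 2 → outlier.
10.35: z = 2.57, |z| > 2 → outlier.
Every other value lies within [2.76, 9.40].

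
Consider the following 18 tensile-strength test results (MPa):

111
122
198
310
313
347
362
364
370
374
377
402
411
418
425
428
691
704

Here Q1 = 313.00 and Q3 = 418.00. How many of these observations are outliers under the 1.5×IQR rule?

IQR = 105.00; fences at 313.00 − 157.50 = 155.50 and 418.00 + 157.50 = 575.50.
Outside the cutoffs: 111, 122, 691, 704.

4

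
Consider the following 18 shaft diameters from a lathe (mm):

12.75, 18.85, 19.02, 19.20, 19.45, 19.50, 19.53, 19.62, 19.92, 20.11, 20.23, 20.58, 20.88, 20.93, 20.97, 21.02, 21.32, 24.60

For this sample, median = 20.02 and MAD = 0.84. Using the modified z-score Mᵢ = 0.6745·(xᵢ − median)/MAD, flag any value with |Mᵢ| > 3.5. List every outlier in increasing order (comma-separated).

12.75, 24.60

|Mᵢ| > 3.5 ⇔ |xᵢ − 20.02| > 3.5·0.84/0.6745 = 4.36.
So outliers lie outside [15.66, 24.38].
12.75: M = -5.84 → outlier.
24.60: M = 3.68 → outlier.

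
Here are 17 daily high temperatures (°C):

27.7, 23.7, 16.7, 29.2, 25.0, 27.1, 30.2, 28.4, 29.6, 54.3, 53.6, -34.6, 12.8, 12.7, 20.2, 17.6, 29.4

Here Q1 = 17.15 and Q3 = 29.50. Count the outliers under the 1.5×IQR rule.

IQR = 12.35; fences at 17.15 − 18.525 = -1.375 and 29.50 + 18.525 = 48.025.
Outside the cutoffs: -34.6, 53.6, 54.3.

3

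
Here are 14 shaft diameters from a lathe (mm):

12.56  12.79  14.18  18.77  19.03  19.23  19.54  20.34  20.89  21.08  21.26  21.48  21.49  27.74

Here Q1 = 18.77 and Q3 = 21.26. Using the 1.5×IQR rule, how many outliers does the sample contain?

4

IQR = 2.49; fences at 18.77 − 3.735 = 15.035 and 21.26 + 3.735 = 24.995.
Outside the cutoffs: 12.56, 12.79, 14.18, 27.74.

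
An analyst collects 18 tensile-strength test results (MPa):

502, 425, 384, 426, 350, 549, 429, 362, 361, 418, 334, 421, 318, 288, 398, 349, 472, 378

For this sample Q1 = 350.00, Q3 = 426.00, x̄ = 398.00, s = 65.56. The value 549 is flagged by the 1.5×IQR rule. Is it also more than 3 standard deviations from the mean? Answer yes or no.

z = (549 − 398.00) / 65.56 = 2.30.
|z| = 2.30 ≤ 3.

no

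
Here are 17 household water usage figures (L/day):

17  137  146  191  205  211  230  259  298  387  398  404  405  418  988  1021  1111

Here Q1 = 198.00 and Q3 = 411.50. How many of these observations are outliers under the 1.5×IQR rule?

IQR = 213.50; fences at 198.00 − 320.25 = -122.25 and 411.50 + 320.25 = 731.75.
Outside the cutoffs: 988, 1021, 1111.

3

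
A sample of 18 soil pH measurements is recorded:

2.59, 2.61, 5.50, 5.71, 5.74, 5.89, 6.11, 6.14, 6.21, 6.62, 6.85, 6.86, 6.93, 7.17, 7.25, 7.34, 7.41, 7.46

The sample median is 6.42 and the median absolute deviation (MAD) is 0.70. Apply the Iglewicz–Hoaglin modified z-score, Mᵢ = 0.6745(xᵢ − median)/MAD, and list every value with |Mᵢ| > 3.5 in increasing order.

2.59, 2.61

|Mᵢ| > 3.5 ⇔ |xᵢ − 6.42| > 3.5·0.70/0.6745 = 3.63.
So outliers lie outside [2.79, 10.05].
2.59: M = -3.69 → outlier.
2.61: M = -3.67 → outlier.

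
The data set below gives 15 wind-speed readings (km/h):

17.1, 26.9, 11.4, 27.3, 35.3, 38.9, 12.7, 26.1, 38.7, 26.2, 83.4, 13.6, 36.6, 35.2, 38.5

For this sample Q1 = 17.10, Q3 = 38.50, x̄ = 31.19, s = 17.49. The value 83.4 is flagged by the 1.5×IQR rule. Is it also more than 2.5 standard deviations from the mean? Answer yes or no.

z = (83.4 − 31.19) / 17.49 = 2.99.
|z| = 2.99 > 2.5.

yes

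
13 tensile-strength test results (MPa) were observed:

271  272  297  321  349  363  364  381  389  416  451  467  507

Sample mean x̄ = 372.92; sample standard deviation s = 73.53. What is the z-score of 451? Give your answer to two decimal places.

z = (451 − 372.92) / 73.53 = 1.06.

1.06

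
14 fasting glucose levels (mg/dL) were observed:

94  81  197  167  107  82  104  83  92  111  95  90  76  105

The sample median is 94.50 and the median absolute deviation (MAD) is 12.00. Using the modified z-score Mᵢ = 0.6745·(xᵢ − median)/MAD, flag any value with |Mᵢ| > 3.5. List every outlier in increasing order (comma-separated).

167, 197

|Mᵢ| > 3.5 ⇔ |xᵢ − 94.50| > 3.5·12.00/0.6745 = 62.27.
So outliers lie outside [32.23, 156.77].
167: M = 4.08 → outlier.
197: M = 5.76 → outlier.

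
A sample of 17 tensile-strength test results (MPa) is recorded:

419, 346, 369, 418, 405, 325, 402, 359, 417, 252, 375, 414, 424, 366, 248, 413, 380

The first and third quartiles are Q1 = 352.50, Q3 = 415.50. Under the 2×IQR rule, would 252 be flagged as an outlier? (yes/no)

IQR = Q3 − Q1 = 415.50 − 352.50 = 63.00.
Lower fence = Q1 − 2·IQR = 352.50 − 126.00 = 226.50.
Upper fence = Q3 + 2·IQR = 415.50 + 126.00 = 541.50.
252 lies within [226.50, 541.50].

no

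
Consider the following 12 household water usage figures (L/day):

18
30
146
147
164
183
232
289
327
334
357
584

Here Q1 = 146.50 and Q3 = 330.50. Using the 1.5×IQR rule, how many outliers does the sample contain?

IQR = 184.00; fences at 146.50 − 276.00 = -129.50 and 330.50 + 276.00 = 606.50.
Every value lies within the cutoffs.

0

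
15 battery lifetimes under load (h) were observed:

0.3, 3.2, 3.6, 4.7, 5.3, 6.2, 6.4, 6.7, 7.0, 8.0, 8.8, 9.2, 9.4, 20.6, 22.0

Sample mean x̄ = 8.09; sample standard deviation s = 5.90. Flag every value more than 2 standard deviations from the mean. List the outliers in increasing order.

Cutoffs at x̄ ± 2s: 8.09 ± 2·5.90 = [-3.71, 19.89].
20.6: z = 2.12, |z| > 2 → outlier.
22.0: z = 2.36, |z| > 2 → outlier.
Every other value lies within [-3.71, 19.89].

20.6, 22.0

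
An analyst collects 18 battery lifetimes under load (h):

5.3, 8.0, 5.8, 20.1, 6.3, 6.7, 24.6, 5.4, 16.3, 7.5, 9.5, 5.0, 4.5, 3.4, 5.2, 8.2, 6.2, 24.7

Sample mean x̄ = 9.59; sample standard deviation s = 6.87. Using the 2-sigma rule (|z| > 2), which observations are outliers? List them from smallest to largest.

Cutoffs at x̄ ± 2s: 9.59 ± 2·6.87 = [-4.15, 23.33].
24.6: z = 2.18, |z| > 2 → outlier.
24.7: z = 2.20, |z| > 2 → outlier.
Every other value lies within [-4.15, 23.33].

24.6, 24.7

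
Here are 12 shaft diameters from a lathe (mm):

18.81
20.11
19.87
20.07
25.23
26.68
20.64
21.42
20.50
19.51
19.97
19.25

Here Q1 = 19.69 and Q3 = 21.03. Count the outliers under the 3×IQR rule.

2

IQR = 1.34; fences at 19.69 − 4.02 = 15.67 and 21.03 + 4.02 = 25.05.
Outside the cutoffs: 25.23, 26.68.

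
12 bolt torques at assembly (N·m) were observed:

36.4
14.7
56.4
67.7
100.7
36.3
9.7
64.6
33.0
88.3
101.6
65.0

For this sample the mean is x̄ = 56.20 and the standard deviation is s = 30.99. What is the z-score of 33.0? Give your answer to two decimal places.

-0.75

z = (33.0 − 56.20) / 30.99 = -0.75.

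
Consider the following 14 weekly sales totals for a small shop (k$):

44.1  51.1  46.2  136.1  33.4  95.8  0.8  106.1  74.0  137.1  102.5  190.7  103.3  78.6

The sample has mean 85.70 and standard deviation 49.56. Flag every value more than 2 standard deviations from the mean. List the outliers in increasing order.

Cutoffs at x̄ ± 2s: 85.70 ± 2·49.56 = [-13.42, 184.82].
190.7: z = 2.12, |z| > 2 → outlier.
Every other value lies within [-13.42, 184.82].

190.7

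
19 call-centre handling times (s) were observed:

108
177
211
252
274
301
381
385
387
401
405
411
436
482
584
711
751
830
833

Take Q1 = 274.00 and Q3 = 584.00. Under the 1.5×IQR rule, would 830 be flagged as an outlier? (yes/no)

no

IQR = Q3 − Q1 = 584.00 − 274.00 = 310.00.
Lower fence = Q1 − 1.5·IQR = 274.00 − 465.00 = -191.00.
Upper fence = Q3 + 1.5·IQR = 584.00 + 465.00 = 1049.00.
830 lies within [-191.00, 1049.00].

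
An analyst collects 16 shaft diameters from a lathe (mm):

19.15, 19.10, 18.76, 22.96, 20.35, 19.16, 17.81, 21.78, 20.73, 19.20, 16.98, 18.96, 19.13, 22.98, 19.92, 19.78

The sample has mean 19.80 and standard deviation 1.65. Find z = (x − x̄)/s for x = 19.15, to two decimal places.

z = (19.15 − 19.80) / 1.65 = -0.39.

-0.39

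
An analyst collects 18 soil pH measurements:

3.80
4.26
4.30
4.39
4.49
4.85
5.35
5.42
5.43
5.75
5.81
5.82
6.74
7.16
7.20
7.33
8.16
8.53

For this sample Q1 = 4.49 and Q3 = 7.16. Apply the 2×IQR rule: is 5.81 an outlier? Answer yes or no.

IQR = Q3 − Q1 = 7.16 − 4.49 = 2.67.
Lower fence = Q1 − 2·IQR = 4.49 − 5.34 = -0.85.
Upper fence = Q3 + 2·IQR = 7.16 + 5.34 = 12.50.
5.81 lies within [-0.85, 12.50].

no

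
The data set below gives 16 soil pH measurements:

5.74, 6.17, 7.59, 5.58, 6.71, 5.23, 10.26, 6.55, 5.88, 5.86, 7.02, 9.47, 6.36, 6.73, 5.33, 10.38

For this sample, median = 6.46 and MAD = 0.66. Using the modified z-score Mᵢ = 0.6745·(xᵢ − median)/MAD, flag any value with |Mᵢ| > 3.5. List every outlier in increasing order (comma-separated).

10.26, 10.38

|Mᵢ| > 3.5 ⇔ |xᵢ − 6.46| > 3.5·0.66/0.6745 = 3.42.
So outliers lie outside [3.04, 9.88].
10.26: M = 3.88 → outlier.
10.38: M = 4.01 → outlier.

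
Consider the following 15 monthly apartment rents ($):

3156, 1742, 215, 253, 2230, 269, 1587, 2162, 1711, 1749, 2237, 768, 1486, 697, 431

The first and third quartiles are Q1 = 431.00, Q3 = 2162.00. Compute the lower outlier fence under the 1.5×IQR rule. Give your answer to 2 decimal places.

-2165.50

IQR = Q3 − Q1 = 2162.00 − 431.00 = 1731.00.
Lower fence = Q1 − 1.5·IQR = 431.00 − 2596.50 = -2165.50.
Upper fence = Q3 + 1.5·IQR = 2162.00 + 2596.50 = 4758.50.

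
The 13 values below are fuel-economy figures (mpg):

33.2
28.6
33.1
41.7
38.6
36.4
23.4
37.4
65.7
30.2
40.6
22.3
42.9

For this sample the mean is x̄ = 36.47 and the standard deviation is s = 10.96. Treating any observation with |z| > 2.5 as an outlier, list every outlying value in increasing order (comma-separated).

65.7

Cutoffs at x̄ ± 2.5s: 36.47 ± 2.5·10.96 = [9.07, 63.87].
65.7: z = 2.67, |z| > 2.5 → outlier.
Every other value lies within [9.07, 63.87].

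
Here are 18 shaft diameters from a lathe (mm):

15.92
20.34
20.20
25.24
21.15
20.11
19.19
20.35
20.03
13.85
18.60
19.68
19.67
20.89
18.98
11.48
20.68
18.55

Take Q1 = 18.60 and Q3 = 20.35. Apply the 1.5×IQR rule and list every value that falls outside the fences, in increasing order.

IQR = Q3 − Q1 = 20.35 − 18.60 = 1.75.
Lower fence = Q1 − 1.5·IQR = 18.60 − 2.625 = 15.975.
Upper fence = Q3 + 1.5·IQR = 20.35 + 2.625 = 22.975.
11.48 < 15.975 → outlier.
13.85 < 15.975 → outlier.
15.92 < 15.975 → outlier.
25.24 > 22.975 → outlier.
All remaining values lie within [15.975, 22.975].

11.48, 13.85, 15.92, 25.24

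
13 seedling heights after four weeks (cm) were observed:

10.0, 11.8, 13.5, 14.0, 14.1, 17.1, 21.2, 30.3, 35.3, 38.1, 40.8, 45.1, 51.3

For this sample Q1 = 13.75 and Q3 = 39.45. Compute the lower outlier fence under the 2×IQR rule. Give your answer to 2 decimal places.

-37.65

IQR = Q3 − Q1 = 39.45 − 13.75 = 25.70.
Lower fence = Q1 − 2·IQR = 13.75 − 51.40 = -37.65.
Upper fence = Q3 + 2·IQR = 39.45 + 51.40 = 90.85.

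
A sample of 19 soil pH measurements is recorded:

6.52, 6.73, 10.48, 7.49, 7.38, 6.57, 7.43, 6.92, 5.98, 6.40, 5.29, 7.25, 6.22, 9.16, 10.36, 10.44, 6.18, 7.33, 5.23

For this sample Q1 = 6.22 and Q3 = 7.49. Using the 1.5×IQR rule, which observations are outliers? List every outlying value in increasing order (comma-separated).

10.36, 10.44, 10.48

IQR = Q3 − Q1 = 7.49 − 6.22 = 1.27.
Lower fence = Q1 − 1.5·IQR = 6.22 − 1.905 = 4.315.
Upper fence = Q3 + 1.5·IQR = 7.49 + 1.905 = 9.395.
10.36 > 9.395 → outlier.
10.44 > 9.395 → outlier.
10.48 > 9.395 → outlier.
All remaining values lie within [4.315, 9.395].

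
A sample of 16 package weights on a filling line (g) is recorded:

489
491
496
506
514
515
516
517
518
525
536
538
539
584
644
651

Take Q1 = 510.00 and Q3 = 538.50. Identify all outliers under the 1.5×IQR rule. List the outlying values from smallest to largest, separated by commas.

584, 644, 651

IQR = Q3 − Q1 = 538.50 − 510.00 = 28.50.
Lower fence = Q1 − 1.5·IQR = 510.00 − 42.75 = 467.25.
Upper fence = Q3 + 1.5·IQR = 538.50 + 42.75 = 581.25.
584 > 581.25 → outlier.
644 > 581.25 → outlier.
651 > 581.25 → outlier.
All remaining values lie within [467.25, 581.25].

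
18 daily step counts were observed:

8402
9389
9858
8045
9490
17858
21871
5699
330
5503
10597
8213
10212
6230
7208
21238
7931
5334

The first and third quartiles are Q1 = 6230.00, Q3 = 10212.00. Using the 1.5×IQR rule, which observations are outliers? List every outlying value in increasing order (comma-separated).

IQR = Q3 − Q1 = 10212.00 − 6230.00 = 3982.00.
Lower fence = Q1 − 1.5·IQR = 6230.00 − 5973.00 = 257.00.
Upper fence = Q3 + 1.5·IQR = 10212.00 + 5973.00 = 16185.00.
17858 > 16185.00 → outlier.
21238 > 16185.00 → outlier.
21871 > 16185.00 → outlier.
All remaining values lie within [257.00, 16185.00].

17858, 21238, 21871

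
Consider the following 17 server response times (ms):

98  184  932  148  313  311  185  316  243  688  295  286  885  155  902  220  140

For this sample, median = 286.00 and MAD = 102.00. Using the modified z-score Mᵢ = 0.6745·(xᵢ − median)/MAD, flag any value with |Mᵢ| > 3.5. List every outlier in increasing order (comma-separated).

885, 902, 932

|Mᵢ| > 3.5 ⇔ |xᵢ − 286.00| > 3.5·102.00/0.6745 = 529.28.
So outliers lie outside [-243.28, 815.28].
885: M = 3.96 → outlier.
902: M = 4.07 → outlier.
932: M = 4.27 → outlier.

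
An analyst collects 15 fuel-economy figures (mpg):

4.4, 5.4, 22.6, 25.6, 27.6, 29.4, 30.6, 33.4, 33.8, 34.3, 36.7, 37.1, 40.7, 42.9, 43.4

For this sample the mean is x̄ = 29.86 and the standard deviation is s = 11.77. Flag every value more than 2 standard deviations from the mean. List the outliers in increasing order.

Cutoffs at x̄ ± 2s: 29.86 ± 2·11.77 = [6.32, 53.40].
4.4: z = -2.16, |z| > 2 → outlier.
5.4: z = -2.08, |z| > 2 → outlier.
Every other value lies within [6.32, 53.40].

4.4, 5.4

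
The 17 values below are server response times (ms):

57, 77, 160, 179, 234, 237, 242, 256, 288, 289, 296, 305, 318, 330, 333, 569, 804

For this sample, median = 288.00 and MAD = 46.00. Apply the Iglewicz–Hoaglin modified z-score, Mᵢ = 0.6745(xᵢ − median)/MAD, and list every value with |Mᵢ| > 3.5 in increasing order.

569, 804

|Mᵢ| > 3.5 ⇔ |xᵢ − 288.00| > 3.5·46.00/0.6745 = 238.70.
So outliers lie outside [49.30, 526.70].
569: M = 4.12 → outlier.
804: M = 7.57 → outlier.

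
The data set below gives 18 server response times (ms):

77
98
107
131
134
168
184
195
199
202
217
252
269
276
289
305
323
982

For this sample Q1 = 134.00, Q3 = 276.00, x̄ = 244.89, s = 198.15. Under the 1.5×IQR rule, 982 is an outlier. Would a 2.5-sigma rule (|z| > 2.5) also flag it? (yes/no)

z = (982 − 244.89) / 198.15 = 3.72.
|z| = 3.72 > 2.5.

yes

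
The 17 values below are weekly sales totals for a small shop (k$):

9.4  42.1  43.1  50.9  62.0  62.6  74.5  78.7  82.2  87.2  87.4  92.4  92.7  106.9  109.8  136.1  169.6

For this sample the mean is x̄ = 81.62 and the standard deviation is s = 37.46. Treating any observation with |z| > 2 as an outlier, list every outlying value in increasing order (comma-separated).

169.6

Cutoffs at x̄ ± 2s: 81.62 ± 2·37.46 = [6.70, 156.54].
169.6: z = 2.35, |z| > 2 → outlier.
Every other value lies within [6.70, 156.54].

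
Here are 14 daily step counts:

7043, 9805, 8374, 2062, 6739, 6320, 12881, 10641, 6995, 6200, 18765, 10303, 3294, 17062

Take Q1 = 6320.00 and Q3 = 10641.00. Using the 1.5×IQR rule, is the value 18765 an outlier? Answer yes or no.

IQR = Q3 − Q1 = 10641.00 − 6320.00 = 4321.00.
Lower fence = Q1 − 1.5·IQR = 6320.00 − 6481.50 = -161.50.
Upper fence = Q3 + 1.5·IQR = 10641.00 + 6481.50 = 17122.50.
18765 lies above the upper fence.

yes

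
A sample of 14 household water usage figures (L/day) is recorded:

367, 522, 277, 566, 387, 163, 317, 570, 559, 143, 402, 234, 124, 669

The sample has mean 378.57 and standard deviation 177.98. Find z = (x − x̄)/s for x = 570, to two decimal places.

z = (570 − 378.57) / 177.98 = 1.08.

1.08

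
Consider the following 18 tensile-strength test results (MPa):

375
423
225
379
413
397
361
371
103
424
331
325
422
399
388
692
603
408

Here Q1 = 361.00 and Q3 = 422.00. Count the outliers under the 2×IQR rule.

4

IQR = 61.00; fences at 361.00 − 122.00 = 239.00 and 422.00 + 122.00 = 544.00.
Outside the cutoffs: 103, 225, 603, 692.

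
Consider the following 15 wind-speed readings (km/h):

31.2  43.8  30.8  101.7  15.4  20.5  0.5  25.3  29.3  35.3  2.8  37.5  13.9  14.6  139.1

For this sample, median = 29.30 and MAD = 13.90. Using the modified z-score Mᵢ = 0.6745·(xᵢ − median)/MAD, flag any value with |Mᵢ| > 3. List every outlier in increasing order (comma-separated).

101.7, 139.1

|Mᵢ| > 3 ⇔ |xᵢ − 29.30| > 3·13.90/0.6745 = 61.82.
So outliers lie outside [-32.52, 91.12].
101.7: M = 3.51 → outlier.
139.1: M = 5.33 → outlier.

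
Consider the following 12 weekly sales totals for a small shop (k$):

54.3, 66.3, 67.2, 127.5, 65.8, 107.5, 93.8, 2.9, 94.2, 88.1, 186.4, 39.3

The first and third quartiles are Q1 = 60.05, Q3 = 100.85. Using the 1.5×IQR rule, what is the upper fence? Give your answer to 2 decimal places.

162.05

IQR = Q3 − Q1 = 100.85 − 60.05 = 40.80.
Lower fence = Q1 − 1.5·IQR = 60.05 − 61.20 = -1.15.
Upper fence = Q3 + 1.5·IQR = 100.85 + 61.20 = 162.05.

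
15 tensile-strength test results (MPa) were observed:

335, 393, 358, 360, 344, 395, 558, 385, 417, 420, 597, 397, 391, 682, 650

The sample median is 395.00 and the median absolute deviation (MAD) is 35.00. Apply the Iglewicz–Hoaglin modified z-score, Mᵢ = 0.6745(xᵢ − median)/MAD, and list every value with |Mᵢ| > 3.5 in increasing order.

597, 650, 682

|Mᵢ| > 3.5 ⇔ |xᵢ − 395.00| > 3.5·35.00/0.6745 = 181.62.
So outliers lie outside [213.38, 576.62].
597: M = 3.89 → outlier.
650: M = 4.91 → outlier.
682: M = 5.53 → outlier.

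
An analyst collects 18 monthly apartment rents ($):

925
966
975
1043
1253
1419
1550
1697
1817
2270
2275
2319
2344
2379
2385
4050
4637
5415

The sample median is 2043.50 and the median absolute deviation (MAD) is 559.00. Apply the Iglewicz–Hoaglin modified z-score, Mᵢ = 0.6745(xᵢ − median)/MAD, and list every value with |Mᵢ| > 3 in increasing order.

|Mᵢ| > 3 ⇔ |xᵢ − 2043.50| > 3·559.00/0.6745 = 2486.29.
So outliers lie outside [-442.79, 4529.79].
4637: M = 3.13 → outlier.
5415: M = 4.07 → outlier.

4637, 5415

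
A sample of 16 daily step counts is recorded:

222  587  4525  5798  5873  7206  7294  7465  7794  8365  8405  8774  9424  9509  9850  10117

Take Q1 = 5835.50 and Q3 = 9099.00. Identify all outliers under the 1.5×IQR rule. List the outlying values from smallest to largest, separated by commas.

222, 587

IQR = Q3 − Q1 = 9099.00 − 5835.50 = 3263.50.
Lower fence = Q1 − 1.5·IQR = 5835.50 − 4895.25 = 940.25.
Upper fence = Q3 + 1.5·IQR = 9099.00 + 4895.25 = 13994.25.
222 < 940.25 → outlier.
587 < 940.25 → outlier.
All remaining values lie within [940.25, 13994.25].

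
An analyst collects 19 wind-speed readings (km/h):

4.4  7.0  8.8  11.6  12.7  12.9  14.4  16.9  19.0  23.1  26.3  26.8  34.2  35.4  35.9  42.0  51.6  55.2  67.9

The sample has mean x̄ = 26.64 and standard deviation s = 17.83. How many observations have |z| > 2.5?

0

Cutoffs: x̄ ± 2.5s = [-17.935, 71.215].
Every value lies within the cutoffs.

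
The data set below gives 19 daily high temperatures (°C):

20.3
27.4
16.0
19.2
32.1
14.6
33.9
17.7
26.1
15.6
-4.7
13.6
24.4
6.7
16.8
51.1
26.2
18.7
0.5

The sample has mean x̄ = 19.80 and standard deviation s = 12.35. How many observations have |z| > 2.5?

Cutoffs: x̄ ± 2.5s = [-11.075, 50.675].
Outside the cutoffs: 51.1.

1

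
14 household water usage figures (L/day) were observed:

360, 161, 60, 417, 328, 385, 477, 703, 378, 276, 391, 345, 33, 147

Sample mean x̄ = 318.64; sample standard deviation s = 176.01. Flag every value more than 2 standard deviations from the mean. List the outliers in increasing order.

703

Cutoffs at x̄ ± 2s: 318.64 ± 2·176.01 = [-33.38, 670.66].
703: z = 2.18, |z| > 2 → outlier.
Every other value lies within [-33.38, 670.66].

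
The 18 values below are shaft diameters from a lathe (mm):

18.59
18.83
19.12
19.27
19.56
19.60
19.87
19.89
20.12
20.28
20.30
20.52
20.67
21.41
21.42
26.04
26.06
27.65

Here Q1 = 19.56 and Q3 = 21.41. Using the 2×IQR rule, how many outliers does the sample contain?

IQR = 1.85; fences at 19.56 − 3.70 = 15.86 and 21.41 + 3.70 = 25.11.
Outside the cutoffs: 26.04, 26.06, 27.65.

3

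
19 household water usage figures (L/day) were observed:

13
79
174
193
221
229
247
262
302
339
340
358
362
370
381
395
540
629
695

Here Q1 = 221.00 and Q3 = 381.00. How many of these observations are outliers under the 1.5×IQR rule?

IQR = 160.00; fences at 221.00 − 240.00 = -19.00 and 381.00 + 240.00 = 621.00.
Outside the cutoffs: 629, 695.

2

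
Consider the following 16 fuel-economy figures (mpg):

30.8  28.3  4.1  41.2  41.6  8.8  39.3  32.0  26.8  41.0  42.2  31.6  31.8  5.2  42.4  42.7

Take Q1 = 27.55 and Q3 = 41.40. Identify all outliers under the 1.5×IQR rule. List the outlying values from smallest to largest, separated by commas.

IQR = Q3 − Q1 = 41.40 − 27.55 = 13.85.
Lower fence = Q1 − 1.5·IQR = 27.55 − 20.775 = 6.775.
Upper fence = Q3 + 1.5·IQR = 41.40 + 20.775 = 62.175.
4.1 < 6.775 → outlier.
5.2 < 6.775 → outlier.
All remaining values lie within [6.775, 62.175].

4.1, 5.2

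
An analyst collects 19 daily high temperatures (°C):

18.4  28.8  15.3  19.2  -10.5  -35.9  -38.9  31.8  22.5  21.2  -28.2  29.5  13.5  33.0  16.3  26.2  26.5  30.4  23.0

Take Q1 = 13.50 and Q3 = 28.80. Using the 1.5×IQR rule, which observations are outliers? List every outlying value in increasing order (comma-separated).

IQR = Q3 − Q1 = 28.80 − 13.50 = 15.30.
Lower fence = Q1 − 1.5·IQR = 13.50 − 22.95 = -9.45.
Upper fence = Q3 + 1.5·IQR = 28.80 + 22.95 = 51.75.
-38.9 < -9.45 → outlier.
-35.9 < -9.45 → outlier.
-28.2 < -9.45 → outlier.
-10.5 < -9.45 → outlier.
All remaining values lie within [-9.45, 51.75].

-38.9, -35.9, -28.2, -10.5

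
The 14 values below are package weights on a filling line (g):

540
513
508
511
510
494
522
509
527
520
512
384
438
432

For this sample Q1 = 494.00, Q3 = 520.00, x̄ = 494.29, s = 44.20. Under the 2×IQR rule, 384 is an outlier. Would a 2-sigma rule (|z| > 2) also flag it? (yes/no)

yes

z = (384 − 494.29) / 44.20 = -2.50.
|z| = 2.50 > 2.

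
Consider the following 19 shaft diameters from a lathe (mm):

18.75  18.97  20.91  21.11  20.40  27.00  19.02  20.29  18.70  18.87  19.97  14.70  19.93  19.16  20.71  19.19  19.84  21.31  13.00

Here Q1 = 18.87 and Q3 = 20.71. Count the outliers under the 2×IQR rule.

IQR = 1.84; fences at 18.87 − 3.68 = 15.19 and 20.71 + 3.68 = 24.39.
Outside the cutoffs: 13.00, 14.70, 27.00.

3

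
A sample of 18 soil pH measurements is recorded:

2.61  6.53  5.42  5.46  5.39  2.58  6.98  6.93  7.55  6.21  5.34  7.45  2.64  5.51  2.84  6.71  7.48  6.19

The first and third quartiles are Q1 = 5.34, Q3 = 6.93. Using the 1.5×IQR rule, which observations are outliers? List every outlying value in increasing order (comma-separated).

IQR = Q3 − Q1 = 6.93 − 5.34 = 1.59.
Lower fence = Q1 − 1.5·IQR = 5.34 − 2.385 = 2.955.
Upper fence = Q3 + 1.5·IQR = 6.93 + 2.385 = 9.315.
2.58 < 2.955 → outlier.
2.61 < 2.955 → outlier.
2.64 < 2.955 → outlier.
2.84 < 2.955 → outlier.
All remaining values lie within [2.955, 9.315].

2.58, 2.61, 2.64, 2.84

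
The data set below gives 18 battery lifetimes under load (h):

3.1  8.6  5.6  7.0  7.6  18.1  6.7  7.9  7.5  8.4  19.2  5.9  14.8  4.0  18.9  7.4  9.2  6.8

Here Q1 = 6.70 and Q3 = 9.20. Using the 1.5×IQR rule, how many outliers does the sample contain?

4

IQR = 2.50; fences at 6.70 − 3.75 = 2.95 and 9.20 + 3.75 = 12.95.
Outside the cutoffs: 14.8, 18.1, 18.9, 19.2.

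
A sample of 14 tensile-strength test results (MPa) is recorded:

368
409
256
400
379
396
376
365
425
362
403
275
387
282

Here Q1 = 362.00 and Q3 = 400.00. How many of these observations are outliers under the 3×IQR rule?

0

IQR = 38.00; fences at 362.00 − 114.00 = 248.00 and 400.00 + 114.00 = 514.00.
Every value lies within the cutoffs.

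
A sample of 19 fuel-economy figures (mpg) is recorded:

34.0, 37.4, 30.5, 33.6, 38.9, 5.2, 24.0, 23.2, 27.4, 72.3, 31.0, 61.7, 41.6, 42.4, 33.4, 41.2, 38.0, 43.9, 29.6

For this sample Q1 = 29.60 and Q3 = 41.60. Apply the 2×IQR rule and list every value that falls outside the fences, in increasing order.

5.2, 72.3

IQR = Q3 − Q1 = 41.60 − 29.60 = 12.00.
Lower fence = Q1 − 2·IQR = 29.60 − 24.00 = 5.60.
Upper fence = Q3 + 2·IQR = 41.60 + 24.00 = 65.60.
5.2 < 5.60 → outlier.
72.3 > 65.60 → outlier.
All remaining values lie within [5.60, 65.60].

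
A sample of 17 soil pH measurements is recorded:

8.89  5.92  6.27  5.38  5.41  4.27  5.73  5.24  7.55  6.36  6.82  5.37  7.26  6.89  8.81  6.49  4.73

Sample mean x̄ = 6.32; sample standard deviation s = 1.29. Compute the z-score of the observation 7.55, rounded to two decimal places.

z = (7.55 − 6.32) / 1.29 = 0.95.

0.95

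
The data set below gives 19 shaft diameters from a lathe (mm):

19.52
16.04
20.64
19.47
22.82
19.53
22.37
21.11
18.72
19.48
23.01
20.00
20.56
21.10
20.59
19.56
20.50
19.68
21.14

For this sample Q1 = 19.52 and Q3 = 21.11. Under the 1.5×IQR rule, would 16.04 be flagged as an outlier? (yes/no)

yes

IQR = Q3 − Q1 = 21.11 − 19.52 = 1.59.
Lower fence = Q1 − 1.5·IQR = 19.52 − 2.385 = 17.135.
Upper fence = Q3 + 1.5·IQR = 21.11 + 2.385 = 23.495.
16.04 lies below the lower fence.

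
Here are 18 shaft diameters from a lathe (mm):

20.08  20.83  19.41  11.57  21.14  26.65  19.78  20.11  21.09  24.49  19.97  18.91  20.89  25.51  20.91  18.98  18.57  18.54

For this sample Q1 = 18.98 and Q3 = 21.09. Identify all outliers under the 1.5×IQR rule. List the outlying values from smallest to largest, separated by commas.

11.57, 24.49, 25.51, 26.65

IQR = Q3 − Q1 = 21.09 − 18.98 = 2.11.
Lower fence = Q1 − 1.5·IQR = 18.98 − 3.165 = 15.815.
Upper fence = Q3 + 1.5·IQR = 21.09 + 3.165 = 24.255.
11.57 < 15.815 → outlier.
24.49 > 24.255 → outlier.
25.51 > 24.255 → outlier.
26.65 > 24.255 → outlier.
All remaining values lie within [15.815, 24.255].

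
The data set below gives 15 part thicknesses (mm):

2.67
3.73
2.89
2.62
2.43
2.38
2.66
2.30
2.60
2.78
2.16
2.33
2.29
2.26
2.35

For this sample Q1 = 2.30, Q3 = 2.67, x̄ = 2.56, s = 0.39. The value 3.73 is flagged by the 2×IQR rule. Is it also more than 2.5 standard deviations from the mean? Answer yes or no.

z = (3.73 − 2.56) / 0.39 = 3.00.
|z| = 3.00 > 2.5.

yes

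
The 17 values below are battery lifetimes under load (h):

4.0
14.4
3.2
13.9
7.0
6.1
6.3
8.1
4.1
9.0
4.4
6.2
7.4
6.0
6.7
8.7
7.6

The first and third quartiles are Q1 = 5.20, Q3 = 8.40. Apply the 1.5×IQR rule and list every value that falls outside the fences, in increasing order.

13.9, 14.4

IQR = Q3 − Q1 = 8.40 − 5.20 = 3.20.
Lower fence = Q1 − 1.5·IQR = 5.20 − 4.80 = 0.40.
Upper fence = Q3 + 1.5·IQR = 8.40 + 4.80 = 13.20.
13.9 > 13.20 → outlier.
14.4 > 13.20 → outlier.
All remaining values lie within [0.40, 13.20].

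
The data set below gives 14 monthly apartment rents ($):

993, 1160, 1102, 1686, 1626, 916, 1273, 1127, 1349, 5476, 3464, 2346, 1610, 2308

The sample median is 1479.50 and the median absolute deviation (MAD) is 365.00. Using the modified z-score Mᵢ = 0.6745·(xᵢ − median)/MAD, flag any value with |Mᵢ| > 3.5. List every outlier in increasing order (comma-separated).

|Mᵢ| > 3.5 ⇔ |xᵢ − 1479.50| > 3.5·365.00/0.6745 = 1894.00.
So outliers lie outside [-414.50, 3373.50].
3464: M = 3.67 → outlier.
5476: M = 7.39 → outlier.

3464, 5476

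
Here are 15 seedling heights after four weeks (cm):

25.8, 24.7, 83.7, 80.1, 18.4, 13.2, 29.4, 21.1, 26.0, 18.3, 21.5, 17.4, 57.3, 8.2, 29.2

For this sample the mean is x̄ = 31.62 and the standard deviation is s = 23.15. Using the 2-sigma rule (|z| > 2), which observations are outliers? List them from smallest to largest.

80.1, 83.7

Cutoffs at x̄ ± 2s: 31.62 ± 2·23.15 = [-14.68, 77.92].
80.1: z = 2.09, |z| > 2 → outlier.
83.7: z = 2.25, |z| > 2 → outlier.
Every other value lies within [-14.68, 77.92].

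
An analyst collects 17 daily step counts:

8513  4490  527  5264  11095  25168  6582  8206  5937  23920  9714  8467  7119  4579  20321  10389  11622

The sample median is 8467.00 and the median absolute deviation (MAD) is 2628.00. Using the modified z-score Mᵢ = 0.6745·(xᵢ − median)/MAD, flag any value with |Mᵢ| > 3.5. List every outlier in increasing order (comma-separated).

|Mᵢ| > 3.5 ⇔ |xᵢ − 8467.00| > 3.5·2628.00/0.6745 = 13636.77.
So outliers lie outside [-5169.77, 22103.77].
23920: M = 3.97 → outlier.
25168: M = 4.29 → outlier.

23920, 25168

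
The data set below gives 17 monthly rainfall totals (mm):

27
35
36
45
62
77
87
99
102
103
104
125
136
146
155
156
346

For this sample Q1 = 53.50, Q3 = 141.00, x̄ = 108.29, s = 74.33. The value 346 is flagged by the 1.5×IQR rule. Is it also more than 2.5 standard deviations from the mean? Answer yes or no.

z = (346 − 108.29) / 74.33 = 3.20.
|z| = 3.20 > 2.5.

yes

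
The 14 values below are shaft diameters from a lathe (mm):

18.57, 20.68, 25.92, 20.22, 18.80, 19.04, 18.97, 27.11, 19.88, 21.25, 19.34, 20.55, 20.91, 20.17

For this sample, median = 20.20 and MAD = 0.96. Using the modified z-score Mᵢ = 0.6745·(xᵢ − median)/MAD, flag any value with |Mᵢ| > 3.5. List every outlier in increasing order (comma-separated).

25.92, 27.11

|Mᵢ| > 3.5 ⇔ |xᵢ − 20.20| > 3.5·0.96/0.6745 = 4.98.
So outliers lie outside [15.22, 25.18].
25.92: M = 4.02 → outlier.
27.11: M = 4.85 → outlier.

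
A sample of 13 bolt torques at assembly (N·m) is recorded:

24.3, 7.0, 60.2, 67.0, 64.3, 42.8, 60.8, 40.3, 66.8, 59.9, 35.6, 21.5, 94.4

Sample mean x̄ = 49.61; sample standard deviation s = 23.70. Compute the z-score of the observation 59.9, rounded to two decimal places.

0.43

z = (59.9 − 49.61) / 23.70 = 0.43.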